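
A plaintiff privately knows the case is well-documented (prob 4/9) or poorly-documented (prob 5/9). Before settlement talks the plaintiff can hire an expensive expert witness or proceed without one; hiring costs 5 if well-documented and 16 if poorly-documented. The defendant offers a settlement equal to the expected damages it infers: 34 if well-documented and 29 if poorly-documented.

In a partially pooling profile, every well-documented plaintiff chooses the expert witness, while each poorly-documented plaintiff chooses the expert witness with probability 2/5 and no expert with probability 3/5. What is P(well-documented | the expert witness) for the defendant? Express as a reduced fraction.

P(the expert witness) = (4/9)·1 + (5/9)·(2/5) = 2/3.
By Bayes' rule, P(well-documented | the expert witness) = (4/9) / (2/3) = 2/3.

2/3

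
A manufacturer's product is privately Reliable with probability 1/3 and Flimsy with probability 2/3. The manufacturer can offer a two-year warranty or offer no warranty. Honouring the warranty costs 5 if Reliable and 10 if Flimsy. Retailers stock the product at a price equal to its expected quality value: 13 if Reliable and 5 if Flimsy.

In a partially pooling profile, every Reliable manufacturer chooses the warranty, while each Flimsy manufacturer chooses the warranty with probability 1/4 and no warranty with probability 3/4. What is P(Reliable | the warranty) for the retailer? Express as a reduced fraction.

P(the warranty) = (1/3)·1 + (2/3)·(1/4) = 1/2.
By Bayes' rule, P(Reliable | the warranty) = (1/3) / (1/2) = 2/3.

2/3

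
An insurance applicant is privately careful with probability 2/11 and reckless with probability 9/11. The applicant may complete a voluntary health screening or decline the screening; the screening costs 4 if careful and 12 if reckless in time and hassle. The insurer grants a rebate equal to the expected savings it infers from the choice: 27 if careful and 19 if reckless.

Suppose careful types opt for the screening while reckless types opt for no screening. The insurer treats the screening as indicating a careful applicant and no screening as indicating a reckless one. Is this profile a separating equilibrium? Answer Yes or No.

Yes

Under these beliefs, the screening earns rebate 27 and no screening earns rebate 19.
careful: the screening nets 27 − 4 = 23; no screening nets 19. careful prefers the screening.
reckless: the screening nets 27 − 12 = 15; no screening nets 19. reckless prefers no screening.
Neither type deviates, so the separating profile is an equilibrium.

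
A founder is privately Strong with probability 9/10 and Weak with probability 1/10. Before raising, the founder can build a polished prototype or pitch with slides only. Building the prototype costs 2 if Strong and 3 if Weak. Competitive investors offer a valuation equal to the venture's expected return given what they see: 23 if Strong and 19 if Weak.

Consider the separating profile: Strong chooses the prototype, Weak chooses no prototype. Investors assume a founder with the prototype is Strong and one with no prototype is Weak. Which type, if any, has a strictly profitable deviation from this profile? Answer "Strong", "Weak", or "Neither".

The prototype pays 23; no prototype pays 19.
Strong: assigned the prototype, nets 23 − 2 = 21; deviating to no prototype nets 19.
Weak: assigned no prototype, nets 19; deviating to the prototype nets 23 − 3 = 20.
The Weak type gains 1 by deviating.

Weak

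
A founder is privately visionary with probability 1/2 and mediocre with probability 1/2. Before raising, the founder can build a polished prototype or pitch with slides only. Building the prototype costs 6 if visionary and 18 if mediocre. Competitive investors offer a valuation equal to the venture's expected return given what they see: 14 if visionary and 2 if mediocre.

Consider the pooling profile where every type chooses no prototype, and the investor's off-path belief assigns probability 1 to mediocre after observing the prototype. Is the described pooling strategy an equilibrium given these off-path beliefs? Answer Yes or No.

Yes

On path, the investor holds the prior and pays 1/2·14 + 1/2·2 = 8. Off path (the prototype), believing mediocre, it pays 2.
visionary: no prototype nets 8; the prototype nets 2 − 6 = -4. visionary stays.
mediocre: no prototype nets 8; the prototype nets 2 − 18 = -16. mediocre stays.
No type deviates, so pooling is sustained.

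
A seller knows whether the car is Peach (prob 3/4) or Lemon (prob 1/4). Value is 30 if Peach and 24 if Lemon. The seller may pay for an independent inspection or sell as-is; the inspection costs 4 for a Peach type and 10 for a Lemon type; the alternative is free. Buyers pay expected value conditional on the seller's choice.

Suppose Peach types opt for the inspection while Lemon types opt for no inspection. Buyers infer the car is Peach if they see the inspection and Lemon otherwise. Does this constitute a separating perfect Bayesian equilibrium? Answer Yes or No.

Yes

Under these beliefs, the inspection earns price 30 and no inspection earns price 24.
Peach: the inspection nets 30 − 4 = 26; no inspection nets 24. Peach prefers the inspection.
Lemon: the inspection nets 30 − 10 = 20; no inspection nets 24. Lemon prefers no inspection.
Neither type deviates, so the separating profile is an equilibrium.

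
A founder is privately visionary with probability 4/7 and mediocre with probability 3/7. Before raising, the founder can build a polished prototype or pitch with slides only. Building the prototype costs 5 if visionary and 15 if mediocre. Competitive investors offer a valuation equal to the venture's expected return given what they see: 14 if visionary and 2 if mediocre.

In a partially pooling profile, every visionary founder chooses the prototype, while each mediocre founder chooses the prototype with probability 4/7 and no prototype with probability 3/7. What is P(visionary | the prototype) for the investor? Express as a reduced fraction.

7/10

P(the prototype) = (4/7)·1 + (3/7)·(4/7) = 40/49.
By Bayes' rule, P(visionary | the prototype) = (4/7) / (40/49) = 7/10.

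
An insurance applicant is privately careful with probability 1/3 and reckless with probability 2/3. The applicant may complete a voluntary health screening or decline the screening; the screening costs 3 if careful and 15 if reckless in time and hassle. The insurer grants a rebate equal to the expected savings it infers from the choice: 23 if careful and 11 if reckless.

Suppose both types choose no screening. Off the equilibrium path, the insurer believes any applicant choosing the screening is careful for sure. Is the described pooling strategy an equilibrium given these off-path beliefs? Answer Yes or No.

On path, the insurer holds the prior and pays 1/3·23 + 2/3·11 = 15. Off path (the screening), believing careful, it pays 23.
careful: no screening nets 15; the screening nets 23 − 3 = 20. careful would deviate.
reckless: no screening nets 15; the screening nets 23 − 15 = 8. reckless stays.
A type deviates, so pooling fails.

No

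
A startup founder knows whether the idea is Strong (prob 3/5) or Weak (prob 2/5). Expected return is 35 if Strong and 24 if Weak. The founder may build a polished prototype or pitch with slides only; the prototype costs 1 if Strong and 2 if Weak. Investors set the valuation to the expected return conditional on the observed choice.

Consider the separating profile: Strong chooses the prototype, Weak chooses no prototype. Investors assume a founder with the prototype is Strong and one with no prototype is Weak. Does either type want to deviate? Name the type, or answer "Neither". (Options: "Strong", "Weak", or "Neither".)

The prototype pays 35; no prototype pays 24.
Strong: assigned the prototype, nets 35 − 1 = 34; deviating to no prototype nets 24.
Weak: assigned no prototype, nets 24; deviating to the prototype nets 35 − 2 = 33.
The Weak type gains 9 by deviating.

Weak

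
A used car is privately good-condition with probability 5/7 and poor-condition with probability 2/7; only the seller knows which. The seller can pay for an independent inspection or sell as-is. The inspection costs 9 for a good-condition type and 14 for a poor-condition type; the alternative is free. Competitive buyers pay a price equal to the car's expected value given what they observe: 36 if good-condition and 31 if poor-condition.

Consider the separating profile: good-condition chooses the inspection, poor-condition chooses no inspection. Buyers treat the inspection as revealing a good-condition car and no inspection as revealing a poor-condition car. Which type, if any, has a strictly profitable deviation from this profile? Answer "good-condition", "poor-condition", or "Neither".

good-condition

The inspection pays 36; no inspection pays 31.
good-condition: assigned the inspection, nets 36 − 9 = 27; deviating to no inspection nets 31.
poor-condition: assigned no inspection, nets 31; deviating to the inspection nets 36 − 14 = 22.
The good-condition type gains 4 by deviating.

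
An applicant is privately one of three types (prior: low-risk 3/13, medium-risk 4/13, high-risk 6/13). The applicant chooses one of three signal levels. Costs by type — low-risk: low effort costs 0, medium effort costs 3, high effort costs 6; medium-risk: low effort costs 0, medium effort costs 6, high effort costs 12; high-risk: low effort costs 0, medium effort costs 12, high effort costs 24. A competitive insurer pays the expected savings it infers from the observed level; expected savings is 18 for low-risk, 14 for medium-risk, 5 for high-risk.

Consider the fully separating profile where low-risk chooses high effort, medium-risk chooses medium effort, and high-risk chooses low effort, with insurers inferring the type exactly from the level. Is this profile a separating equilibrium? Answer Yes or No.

Separating rebates: high effort → 18, medium effort → 14, low effort → 5.
low-risk (assigned high effort): low effort: 5 − 0 = 5; medium effort: 14 − 3 = 11; high effort: 18 − 6 = 12. low-risk stays.
medium-risk (assigned medium effort): low effort: 5 − 0 = 5; medium effort: 14 − 6 = 8; high effort: 18 − 12 = 6. medium-risk stays.
high-risk (assigned low effort): low effort: 5 − 0 = 5; medium effort: 14 − 12 = 2; high effort: 18 − 24 = -6. high-risk stays.
Every type prefers its assigned level; separation holds.

Yes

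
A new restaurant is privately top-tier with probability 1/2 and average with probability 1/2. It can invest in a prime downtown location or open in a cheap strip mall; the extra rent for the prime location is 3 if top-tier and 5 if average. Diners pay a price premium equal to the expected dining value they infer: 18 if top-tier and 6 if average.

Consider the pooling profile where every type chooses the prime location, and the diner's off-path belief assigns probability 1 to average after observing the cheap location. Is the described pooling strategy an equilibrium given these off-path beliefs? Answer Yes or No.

On path, the diner holds the prior and pays 1/2·18 + 1/2·6 = 12. Off path (the cheap location), believing average, it pays 6.
top-tier: the prime location nets 12 − 3 = 9; the cheap location nets 6. top-tier stays.
average: the prime location nets 12 − 5 = 7; the cheap location nets 6. average stays.
No type deviates, so pooling is sustained.

Yes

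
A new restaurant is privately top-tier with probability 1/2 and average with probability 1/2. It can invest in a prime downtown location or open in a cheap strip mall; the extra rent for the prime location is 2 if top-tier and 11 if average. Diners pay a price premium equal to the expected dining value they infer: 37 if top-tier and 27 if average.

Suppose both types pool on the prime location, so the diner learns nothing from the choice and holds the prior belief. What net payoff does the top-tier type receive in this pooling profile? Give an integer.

Pooled price premium = 1/2·37 + 1/2·27 = 32.
top-tier pays cost 2 for the prime location, so net payoff = 32 − 2 = 30.

30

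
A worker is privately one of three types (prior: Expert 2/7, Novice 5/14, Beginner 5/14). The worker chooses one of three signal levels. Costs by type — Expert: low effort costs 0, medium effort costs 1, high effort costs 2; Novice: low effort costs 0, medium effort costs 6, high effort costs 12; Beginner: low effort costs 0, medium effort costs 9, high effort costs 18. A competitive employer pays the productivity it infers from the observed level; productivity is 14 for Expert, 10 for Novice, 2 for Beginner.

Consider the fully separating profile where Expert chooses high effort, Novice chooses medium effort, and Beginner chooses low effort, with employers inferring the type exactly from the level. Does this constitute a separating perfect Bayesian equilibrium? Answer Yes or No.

Yes

Separating wages: high effort → 14, medium effort → 10, low effort → 2.
Expert (assigned high effort): low effort: 2 − 0 = 2; medium effort: 10 − 1 = 9; high effort: 14 − 2 = 12. Expert stays.
Novice (assigned medium effort): low effort: 2 − 0 = 2; medium effort: 10 − 6 = 4; high effort: 14 − 12 = 2. Novice stays.
Beginner (assigned low effort): low effort: 2 − 0 = 2; medium effort: 10 − 9 = 1; high effort: 14 − 18 = -4. Beginner stays.
Every type prefers its assigned level; separation holds.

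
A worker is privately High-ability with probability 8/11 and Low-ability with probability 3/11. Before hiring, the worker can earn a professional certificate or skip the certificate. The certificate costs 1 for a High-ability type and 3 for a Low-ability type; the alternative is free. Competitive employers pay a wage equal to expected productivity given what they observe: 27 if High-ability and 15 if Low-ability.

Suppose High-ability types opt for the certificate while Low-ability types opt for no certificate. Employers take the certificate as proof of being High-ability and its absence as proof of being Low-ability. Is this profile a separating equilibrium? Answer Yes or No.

No

Under these beliefs, the certificate earns wage 27 and no certificate earns wage 15.
High-ability: the certificate nets 27 − 1 = 26; no certificate nets 15. High-ability prefers the certificate.
Low-ability: the certificate nets 27 − 3 = 24; no certificate nets 15. Low-ability would deviate to the certificate.
Low-ability has a profitable deviation, so the profile is not an equilibrium.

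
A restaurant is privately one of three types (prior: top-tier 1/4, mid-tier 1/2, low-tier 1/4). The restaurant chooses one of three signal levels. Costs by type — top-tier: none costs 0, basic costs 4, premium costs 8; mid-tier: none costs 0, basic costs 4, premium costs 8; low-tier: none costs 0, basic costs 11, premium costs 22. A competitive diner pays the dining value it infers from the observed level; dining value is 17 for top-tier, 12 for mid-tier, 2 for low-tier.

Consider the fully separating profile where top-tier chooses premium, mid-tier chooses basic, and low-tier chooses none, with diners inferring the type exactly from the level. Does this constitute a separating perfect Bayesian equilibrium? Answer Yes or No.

Separating price premiums: premium → 17, basic → 12, none → 2.
top-tier (assigned premium): none: 2 − 0 = 2; basic: 12 − 4 = 8; premium: 17 − 8 = 9. top-tier stays.
mid-tier (assigned basic): none: 2 − 0 = 2; basic: 12 − 4 = 8; premium: 17 − 8 = 9. mid-tier prefers premium.
low-tier (assigned none): none: 2 − 0 = 2; basic: 12 − 11 = 1; premium: 17 − 22 = -5. low-tier stays.
At least one type deviates; the separating profile fails.

No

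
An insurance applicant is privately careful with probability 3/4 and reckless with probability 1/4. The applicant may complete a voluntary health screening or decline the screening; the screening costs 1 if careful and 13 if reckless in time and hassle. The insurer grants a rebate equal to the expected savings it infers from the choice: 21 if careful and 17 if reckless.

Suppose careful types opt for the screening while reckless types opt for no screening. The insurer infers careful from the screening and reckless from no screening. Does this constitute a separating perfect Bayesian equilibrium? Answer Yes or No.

Yes

Under these beliefs, the screening earns rebate 21 and no screening earns rebate 17.
careful: the screening nets 21 − 1 = 20; no screening nets 17. careful prefers the screening.
reckless: the screening nets 21 − 13 = 8; no screening nets 17. reckless prefers no screening.
Neither type deviates, so the separating profile is an equilibrium.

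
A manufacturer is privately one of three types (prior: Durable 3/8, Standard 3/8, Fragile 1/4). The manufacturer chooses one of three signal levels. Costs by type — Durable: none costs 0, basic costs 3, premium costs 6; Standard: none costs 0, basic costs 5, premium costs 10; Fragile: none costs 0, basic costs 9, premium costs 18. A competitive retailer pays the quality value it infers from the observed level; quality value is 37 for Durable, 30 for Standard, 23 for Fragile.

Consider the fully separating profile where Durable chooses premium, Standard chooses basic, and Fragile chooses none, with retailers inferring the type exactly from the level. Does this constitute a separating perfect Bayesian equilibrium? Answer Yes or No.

Separating prices: premium → 37, basic → 30, none → 23.
Durable (assigned premium): none: 23 − 0 = 23; basic: 30 − 3 = 27; premium: 37 − 6 = 31. Durable stays.
Standard (assigned basic): none: 23 − 0 = 23; basic: 30 − 5 = 25; premium: 37 − 10 = 27. Standard prefers premium.
Fragile (assigned none): none: 23 − 0 = 23; basic: 30 − 9 = 21; premium: 37 − 18 = 19. Fragile stays.
At least one type deviates; the separating profile fails.

No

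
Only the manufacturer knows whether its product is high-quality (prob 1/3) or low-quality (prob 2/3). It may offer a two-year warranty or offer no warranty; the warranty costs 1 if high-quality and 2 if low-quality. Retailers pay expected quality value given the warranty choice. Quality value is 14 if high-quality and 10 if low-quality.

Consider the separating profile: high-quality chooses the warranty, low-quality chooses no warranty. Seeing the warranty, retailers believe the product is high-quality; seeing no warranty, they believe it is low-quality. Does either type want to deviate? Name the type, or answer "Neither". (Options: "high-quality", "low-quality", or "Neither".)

low-quality

The warranty pays 14; no warranty pays 10.
high-quality: assigned the warranty, nets 14 − 1 = 13; deviating to no warranty nets 10.
low-quality: assigned no warranty, nets 10; deviating to the warranty nets 14 − 2 = 12.
The low-quality type gains 2 by deviating.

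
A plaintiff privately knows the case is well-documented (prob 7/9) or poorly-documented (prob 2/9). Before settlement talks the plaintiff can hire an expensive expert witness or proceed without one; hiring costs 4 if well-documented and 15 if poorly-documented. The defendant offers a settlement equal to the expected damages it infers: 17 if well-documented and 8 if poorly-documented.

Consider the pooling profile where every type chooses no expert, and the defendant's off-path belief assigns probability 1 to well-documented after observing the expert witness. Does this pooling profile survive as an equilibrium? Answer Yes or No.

Yes

On path, the defendant holds the prior and pays 7/9·17 + 2/9·8 = 15. Off path (the expert witness), believing well-documented, it pays 17.
well-documented: no expert nets 15; the expert witness nets 17 − 4 = 13. well-documented stays.
poorly-documented: no expert nets 15; the expert witness nets 17 − 15 = 2. poorly-documented stays.
No type deviates, so pooling is sustained.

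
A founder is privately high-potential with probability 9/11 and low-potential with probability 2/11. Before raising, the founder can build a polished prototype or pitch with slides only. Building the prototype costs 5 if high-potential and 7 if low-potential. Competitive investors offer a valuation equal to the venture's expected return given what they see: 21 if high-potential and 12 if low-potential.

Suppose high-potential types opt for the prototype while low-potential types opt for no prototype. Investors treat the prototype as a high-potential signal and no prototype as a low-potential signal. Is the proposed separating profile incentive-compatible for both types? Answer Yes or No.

Under these beliefs, the prototype earns valuation 21 and no prototype earns valuation 12.
high-potential: the prototype nets 21 − 5 = 16; no prototype nets 12. high-potential prefers the prototype.
low-potential: the prototype nets 21 − 7 = 14; no prototype nets 12. low-potential would deviate to the prototype.
low-potential has a profitable deviation, so the profile is not an equilibrium.

No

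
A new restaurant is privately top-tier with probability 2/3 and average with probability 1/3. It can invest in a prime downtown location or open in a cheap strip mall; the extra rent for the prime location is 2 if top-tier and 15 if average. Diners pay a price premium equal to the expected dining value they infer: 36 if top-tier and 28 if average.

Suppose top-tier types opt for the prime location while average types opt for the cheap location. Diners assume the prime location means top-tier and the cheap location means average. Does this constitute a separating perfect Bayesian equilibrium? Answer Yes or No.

Yes

Under these beliefs, the prime location earns price premium 36 and the cheap location earns price premium 28.
top-tier: the prime location nets 36 − 2 = 34; the cheap location nets 28. top-tier prefers the prime location.
average: the prime location nets 36 − 15 = 21; the cheap location nets 28. average prefers the cheap location.
Neither type deviates, so the separating profile is an equilibrium.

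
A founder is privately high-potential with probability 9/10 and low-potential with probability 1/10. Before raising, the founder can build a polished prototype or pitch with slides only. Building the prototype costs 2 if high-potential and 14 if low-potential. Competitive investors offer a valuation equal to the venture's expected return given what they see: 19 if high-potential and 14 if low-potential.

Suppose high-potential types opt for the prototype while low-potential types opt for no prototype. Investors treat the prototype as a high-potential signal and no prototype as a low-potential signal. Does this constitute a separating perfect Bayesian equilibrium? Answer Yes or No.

Under these beliefs, the prototype earns valuation 19 and no prototype earns valuation 14.
high-potential: the prototype nets 19 − 2 = 17; no prototype nets 14. high-potential prefers the prototype.
low-potential: the prototype nets 19 − 14 = 5; no prototype nets 14. low-potential prefers no prototype.
Neither type deviates, so the separating profile is an equilibrium.

Yes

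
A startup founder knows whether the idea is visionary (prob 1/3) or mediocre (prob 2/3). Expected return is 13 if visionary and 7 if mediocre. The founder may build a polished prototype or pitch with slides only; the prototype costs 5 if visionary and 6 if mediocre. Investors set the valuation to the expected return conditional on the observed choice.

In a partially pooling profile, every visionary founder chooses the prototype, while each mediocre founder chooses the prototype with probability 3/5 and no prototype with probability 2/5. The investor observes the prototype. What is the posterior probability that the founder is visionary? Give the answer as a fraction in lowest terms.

P(the prototype) = (1/3)·1 + (2/3)·(3/5) = 11/15.
By Bayes' rule, P(visionary | the prototype) = (1/3) / (11/15) = 5/11.

5/11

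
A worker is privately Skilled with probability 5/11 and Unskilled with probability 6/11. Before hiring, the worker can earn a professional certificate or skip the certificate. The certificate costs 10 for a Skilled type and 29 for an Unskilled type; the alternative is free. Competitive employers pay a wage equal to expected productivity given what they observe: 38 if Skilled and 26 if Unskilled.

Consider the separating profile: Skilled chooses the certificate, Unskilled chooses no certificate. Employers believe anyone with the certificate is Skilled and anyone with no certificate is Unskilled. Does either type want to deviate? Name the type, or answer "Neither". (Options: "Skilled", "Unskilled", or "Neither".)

The certificate pays 38; no certificate pays 26.
Skilled: assigned the certificate, nets 38 − 10 = 28; deviating to no certificate nets 26.
Unskilled: assigned no certificate, nets 26; deviating to the certificate nets 38 − 29 = 9.
Both types strictly prefer their assigned action; no profitable deviation.

Neither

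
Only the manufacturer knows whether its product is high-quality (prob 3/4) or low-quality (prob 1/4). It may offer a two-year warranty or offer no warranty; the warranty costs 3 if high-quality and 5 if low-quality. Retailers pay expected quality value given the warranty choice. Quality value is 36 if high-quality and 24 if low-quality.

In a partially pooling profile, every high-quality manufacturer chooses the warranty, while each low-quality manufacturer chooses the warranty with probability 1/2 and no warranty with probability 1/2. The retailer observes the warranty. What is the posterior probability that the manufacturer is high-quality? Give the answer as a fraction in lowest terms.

6/7

P(the warranty) = (3/4)·1 + (1/4)·(1/2) = 7/8.
By Bayes' rule, P(high-quality | the warranty) = (3/4) / (7/8) = 6/7.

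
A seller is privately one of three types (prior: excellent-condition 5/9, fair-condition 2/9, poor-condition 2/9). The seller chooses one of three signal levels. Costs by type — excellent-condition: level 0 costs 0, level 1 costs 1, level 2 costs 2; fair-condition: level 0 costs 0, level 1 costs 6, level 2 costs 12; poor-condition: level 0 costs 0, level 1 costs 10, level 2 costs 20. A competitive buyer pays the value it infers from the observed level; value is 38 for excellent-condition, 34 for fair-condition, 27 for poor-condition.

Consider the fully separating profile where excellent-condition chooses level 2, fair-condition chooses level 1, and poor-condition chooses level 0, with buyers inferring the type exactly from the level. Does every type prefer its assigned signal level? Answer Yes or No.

Yes

Separating prices: level 2 → 38, level 1 → 34, level 0 → 27.
excellent-condition (assigned level 2): level 0: 27 − 0 = 27; level 1: 34 − 1 = 33; level 2: 38 − 2 = 36. excellent-condition stays.
fair-condition (assigned level 1): level 0: 27 − 0 = 27; level 1: 34 − 6 = 28; level 2: 38 − 12 = 26. fair-condition stays.
poor-condition (assigned level 0): level 0: 27 − 0 = 27; level 1: 34 − 10 = 24; level 2: 38 − 20 = 18. poor-condition stays.
Every type prefers its assigned level; separation holds.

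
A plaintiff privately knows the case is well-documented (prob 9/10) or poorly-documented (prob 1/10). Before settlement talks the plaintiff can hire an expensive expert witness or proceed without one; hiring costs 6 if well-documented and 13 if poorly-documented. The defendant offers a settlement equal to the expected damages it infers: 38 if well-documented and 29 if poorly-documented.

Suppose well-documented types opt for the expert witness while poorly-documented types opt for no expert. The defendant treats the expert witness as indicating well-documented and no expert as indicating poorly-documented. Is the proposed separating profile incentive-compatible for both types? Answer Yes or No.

Under these beliefs, the expert witness earns settlement 38 and no expert earns settlement 29.
well-documented: the expert witness nets 38 − 6 = 32; no expert nets 29. well-documented prefers the expert witness.
poorly-documented: the expert witness nets 38 − 13 = 25; no expert nets 29. poorly-documented prefers no expert.
Neither type deviates, so the separating profile is an equilibrium.

Yes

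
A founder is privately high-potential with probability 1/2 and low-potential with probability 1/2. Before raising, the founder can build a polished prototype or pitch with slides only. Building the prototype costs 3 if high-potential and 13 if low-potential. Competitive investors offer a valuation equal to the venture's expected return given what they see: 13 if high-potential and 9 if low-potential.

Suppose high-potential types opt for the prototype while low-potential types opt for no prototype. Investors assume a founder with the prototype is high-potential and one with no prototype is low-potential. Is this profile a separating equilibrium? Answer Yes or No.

Yes

Under these beliefs, the prototype earns valuation 13 and no prototype earns valuation 9.
high-potential: the prototype nets 13 − 3 = 10; no prototype nets 9. high-potential prefers the prototype.
low-potential: the prototype nets 13 − 13 = 0; no prototype nets 9. low-potential prefers no prototype.
Neither type deviates, so the separating profile is an equilibrium.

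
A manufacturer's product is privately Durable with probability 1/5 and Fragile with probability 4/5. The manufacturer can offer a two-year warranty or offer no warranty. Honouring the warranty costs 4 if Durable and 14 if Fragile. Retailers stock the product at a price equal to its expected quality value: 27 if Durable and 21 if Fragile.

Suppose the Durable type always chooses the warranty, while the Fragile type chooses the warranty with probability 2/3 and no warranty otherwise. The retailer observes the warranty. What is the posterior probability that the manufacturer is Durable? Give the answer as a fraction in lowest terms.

P(the warranty) = (1/5)·1 + (4/5)·(2/3) = 11/15.
By Bayes' rule, P(Durable | the warranty) = (1/5) / (11/15) = 3/11.

3/11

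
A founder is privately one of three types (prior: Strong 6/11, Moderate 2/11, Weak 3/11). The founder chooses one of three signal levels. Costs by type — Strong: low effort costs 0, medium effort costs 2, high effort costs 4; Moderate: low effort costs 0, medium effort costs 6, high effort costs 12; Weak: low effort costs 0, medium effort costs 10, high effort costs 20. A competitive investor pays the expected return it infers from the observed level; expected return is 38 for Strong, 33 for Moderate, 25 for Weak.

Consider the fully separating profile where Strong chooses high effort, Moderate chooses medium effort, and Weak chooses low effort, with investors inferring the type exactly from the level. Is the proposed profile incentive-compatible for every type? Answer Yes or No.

Yes

Separating valuations: high effort → 38, medium effort → 33, low effort → 25.
Strong (assigned high effort): low effort: 25 − 0 = 25; medium effort: 33 − 2 = 31; high effort: 38 − 4 = 34. Strong stays.
Moderate (assigned medium effort): low effort: 25 − 0 = 25; medium effort: 33 − 6 = 27; high effort: 38 − 12 = 26. Moderate stays.
Weak (assigned low effort): low effort: 25 − 0 = 25; medium effort: 33 − 10 = 23; high effort: 38 − 20 = 18. Weak stays.
Every type prefers its assigned level; separation holds.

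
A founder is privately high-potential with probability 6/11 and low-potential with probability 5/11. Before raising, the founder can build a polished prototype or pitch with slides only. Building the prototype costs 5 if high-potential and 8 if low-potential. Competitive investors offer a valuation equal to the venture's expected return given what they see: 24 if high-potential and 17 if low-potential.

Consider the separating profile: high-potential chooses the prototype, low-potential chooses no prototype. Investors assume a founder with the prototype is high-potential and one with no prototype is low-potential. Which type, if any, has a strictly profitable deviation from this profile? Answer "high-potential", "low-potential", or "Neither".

The prototype pays 24; no prototype pays 17.
high-potential: assigned the prototype, nets 24 − 5 = 19; deviating to no prototype nets 17.
low-potential: assigned no prototype, nets 17; deviating to the prototype nets 24 − 8 = 16.
Both types strictly prefer their assigned action; no profitable deviation.

Neither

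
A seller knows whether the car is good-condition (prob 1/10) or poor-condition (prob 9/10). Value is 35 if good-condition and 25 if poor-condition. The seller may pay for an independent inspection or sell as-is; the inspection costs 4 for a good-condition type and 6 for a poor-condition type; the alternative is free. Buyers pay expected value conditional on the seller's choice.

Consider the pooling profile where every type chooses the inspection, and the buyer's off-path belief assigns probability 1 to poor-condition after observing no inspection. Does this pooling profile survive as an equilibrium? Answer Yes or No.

On path, the buyer holds the prior and pays 1/10·35 + 9/10·25 = 26. Off path (no inspection), believing poor-condition, it pays 25.
good-condition: the inspection nets 26 − 4 = 22; no inspection nets 25. good-condition would deviate.
poor-condition: the inspection nets 26 − 6 = 20; no inspection nets 25. poor-condition would deviate.
A type deviates, so pooling fails.

No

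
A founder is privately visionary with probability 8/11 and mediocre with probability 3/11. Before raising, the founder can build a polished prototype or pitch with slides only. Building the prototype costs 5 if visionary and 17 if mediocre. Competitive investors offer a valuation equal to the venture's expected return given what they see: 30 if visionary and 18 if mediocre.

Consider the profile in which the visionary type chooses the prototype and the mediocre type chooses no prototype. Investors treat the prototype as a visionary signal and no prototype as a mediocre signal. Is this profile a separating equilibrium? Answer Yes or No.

Yes

Under these beliefs, the prototype earns valuation 30 and no prototype earns valuation 18.
visionary: the prototype nets 30 − 5 = 25; no prototype nets 18. visionary prefers the prototype.
mediocre: the prototype nets 30 − 17 = 13; no prototype nets 18. mediocre prefers no prototype.
Neither type deviates, so the separating profile is an equilibrium.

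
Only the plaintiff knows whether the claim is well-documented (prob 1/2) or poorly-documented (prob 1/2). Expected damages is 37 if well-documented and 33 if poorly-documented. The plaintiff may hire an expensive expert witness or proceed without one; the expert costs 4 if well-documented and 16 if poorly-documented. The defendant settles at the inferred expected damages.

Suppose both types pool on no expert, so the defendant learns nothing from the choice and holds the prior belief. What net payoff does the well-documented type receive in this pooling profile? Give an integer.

35

Pooled settlement = 1/2·37 + 1/2·33 = 35.
well-documented pays no cost for no expert, so net payoff = 35.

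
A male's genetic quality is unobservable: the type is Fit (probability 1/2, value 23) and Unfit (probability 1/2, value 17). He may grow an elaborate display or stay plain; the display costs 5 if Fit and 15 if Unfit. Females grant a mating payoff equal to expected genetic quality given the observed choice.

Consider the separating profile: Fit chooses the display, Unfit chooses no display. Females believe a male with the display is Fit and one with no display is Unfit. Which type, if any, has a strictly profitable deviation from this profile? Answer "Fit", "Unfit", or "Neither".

Neither

The display pays 23; no display pays 17.
Fit: assigned the display, nets 23 − 5 = 18; deviating to no display nets 17.
Unfit: assigned no display, nets 17; deviating to the display nets 23 − 15 = 8.
Both types strictly prefer their assigned action; no profitable deviation.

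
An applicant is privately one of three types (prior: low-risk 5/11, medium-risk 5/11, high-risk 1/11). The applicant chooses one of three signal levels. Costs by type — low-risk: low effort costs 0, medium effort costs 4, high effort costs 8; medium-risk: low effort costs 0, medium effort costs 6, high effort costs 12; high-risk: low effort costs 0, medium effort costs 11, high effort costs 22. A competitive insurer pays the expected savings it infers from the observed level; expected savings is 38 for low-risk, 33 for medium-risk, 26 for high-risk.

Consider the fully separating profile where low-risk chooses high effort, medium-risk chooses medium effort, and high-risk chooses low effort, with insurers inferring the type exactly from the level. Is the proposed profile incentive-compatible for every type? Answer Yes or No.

Separating rebates: high effort → 38, medium effort → 33, low effort → 26.
low-risk (assigned high effort): low effort: 26 − 0 = 26; medium effort: 33 − 4 = 29; high effort: 38 − 8 = 30. low-risk stays.
medium-risk (assigned medium effort): low effort: 26 − 0 = 26; medium effort: 33 − 6 = 27; high effort: 38 − 12 = 26. medium-risk stays.
high-risk (assigned low effort): low effort: 26 − 0 = 26; medium effort: 33 − 11 = 22; high effort: 38 − 22 = 16. high-risk stays.
Every type prefers its assigned level; separation holds.

Yes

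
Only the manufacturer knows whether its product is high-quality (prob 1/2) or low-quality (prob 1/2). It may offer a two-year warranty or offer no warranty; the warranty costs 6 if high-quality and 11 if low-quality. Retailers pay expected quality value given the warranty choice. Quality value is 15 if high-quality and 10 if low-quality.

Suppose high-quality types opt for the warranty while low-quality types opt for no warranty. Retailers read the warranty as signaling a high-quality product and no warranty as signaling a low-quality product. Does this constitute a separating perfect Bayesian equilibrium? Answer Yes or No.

Under these beliefs, the warranty earns price 15 and no warranty earns price 10.
high-quality: the warranty nets 15 − 6 = 9; no warranty nets 10. high-quality would deviate to no warranty.
low-quality: the warranty nets 15 − 11 = 4; no warranty nets 10. low-quality prefers no warranty.
high-quality has a profitable deviation, so the profile is not an equilibrium.

No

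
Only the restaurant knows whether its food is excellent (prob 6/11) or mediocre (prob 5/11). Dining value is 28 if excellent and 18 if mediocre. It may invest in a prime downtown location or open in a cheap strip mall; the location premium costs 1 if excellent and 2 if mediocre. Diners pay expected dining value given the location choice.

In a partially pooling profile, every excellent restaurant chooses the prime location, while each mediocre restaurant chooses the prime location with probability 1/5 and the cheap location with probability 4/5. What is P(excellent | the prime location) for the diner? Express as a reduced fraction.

P(the prime location) = (6/11)·1 + (5/11)·(1/5) = 7/11.
By Bayes' rule, P(excellent | the prime location) = (6/11) / (7/11) = 6/7.

6/7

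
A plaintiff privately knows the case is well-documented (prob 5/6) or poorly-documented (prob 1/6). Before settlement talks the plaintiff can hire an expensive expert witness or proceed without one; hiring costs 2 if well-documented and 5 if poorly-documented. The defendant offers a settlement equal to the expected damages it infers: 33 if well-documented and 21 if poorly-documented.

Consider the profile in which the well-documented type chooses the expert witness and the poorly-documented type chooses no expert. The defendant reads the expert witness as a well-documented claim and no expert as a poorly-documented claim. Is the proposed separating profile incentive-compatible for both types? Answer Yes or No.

No

Under these beliefs, the expert witness earns settlement 33 and no expert earns settlement 21.
well-documented: the expert witness nets 33 − 2 = 31; no expert nets 21. well-documented prefers the expert witness.
poorly-documented: the expert witness nets 33 − 5 = 28; no expert nets 21. poorly-documented would deviate to the expert witness.
poorly-documented has a profitable deviation, so the profile is not an equilibrium.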